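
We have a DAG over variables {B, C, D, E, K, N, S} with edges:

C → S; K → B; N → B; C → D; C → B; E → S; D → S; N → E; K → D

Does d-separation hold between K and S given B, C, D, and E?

Yes — K and S are d-separated given {B, C, D, E}.

We examine all 6 paths between K and S:
Path 1: K → D ← C → B ← N → E → S
  C is a fork here and C is conditioned on, so the path is blocked at C.
Path 2: K → D ← C → S
  C is a fork here and C is conditioned on, so the path is blocked at C.
Path 3: K → D → S
  D is a chain here and D is conditioned on, so the path is blocked at D.
Path 4: K → B ← N → E → S
  E is a chain here and E is conditioned on, so the path is blocked at E.
Path 5: K → B ← C → D → S
  C is a fork here and C is conditioned on, so the path is blocked at C.
Path 6: K → B ← C → S
  C is a fork here and C is conditioned on, so the path is blocked at C.
Since every path is blocked, d-separation holds.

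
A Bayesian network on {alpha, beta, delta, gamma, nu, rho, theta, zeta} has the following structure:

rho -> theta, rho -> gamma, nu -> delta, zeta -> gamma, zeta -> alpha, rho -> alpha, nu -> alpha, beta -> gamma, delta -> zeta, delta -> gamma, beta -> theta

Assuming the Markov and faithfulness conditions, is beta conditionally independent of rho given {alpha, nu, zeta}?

Yes

We examine all 6 paths between beta and rho:
Path 1: beta → gamma ← delta → zeta → alpha ← rho
  gamma is a collider here and neither gamma nor any of its descendants is conditioned on, so the collider stays closed — the path is blocked at gamma.
Path 2: beta → gamma ← delta ← nu → alpha ← rho
  gamma is a collider here and neither gamma nor any of its descendants is conditioned on, so the collider stays closed — the path is blocked at gamma.
Path 3: beta → gamma ← zeta ← delta ← nu → alpha ← rho
  gamma is a collider here and neither gamma nor any of its descendants is conditioned on, so the collider stays closed — the path is blocked at gamma.
Path 4: beta → gamma ← zeta → alpha ← rho
  gamma is a collider here and neither gamma nor any of its descendants is conditioned on, so the collider stays closed — the path is blocked at gamma.
Path 5: beta → gamma ← rho
  gamma is a collider here and neither gamma nor any of its descendants is conditioned on, so the collider stays closed — the path is blocked at gamma.
Path 6: beta → theta ← rho
  theta is a collider here and neither theta nor any of its descendants is conditioned on, so the collider stays closed — the path is blocked at theta.
Every path is blocked, so beta and rho are d-separated given {alpha, nu, zeta}.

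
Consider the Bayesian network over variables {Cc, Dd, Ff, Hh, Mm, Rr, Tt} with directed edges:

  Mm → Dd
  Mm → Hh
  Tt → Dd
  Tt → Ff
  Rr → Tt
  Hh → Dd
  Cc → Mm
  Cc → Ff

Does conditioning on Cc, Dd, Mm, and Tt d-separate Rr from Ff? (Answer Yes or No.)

3 paths connect Rr and Ff; each must be blocked for d-separation to hold:
  1. Rr → Tt → Ff — Tt:chain[blocks] ⇒ blocked
  2. Rr → Tt → Dd ← Mm ← Cc → Ff — Tt:chain[blocks]; Dd:collider[open]; Mm:chain[blocks]; Cc:fork[blocks] ⇒ blocked
  3. Rr → Tt → Dd ← Hh ← Mm ← Cc → Ff — Tt:chain[blocks]; Dd:collider[open]; Hh:chain[open]; Mm:chain[blocks]; Cc:fork[blocks] ⇒ blocked
Every path is blocked, so Rr and Ff are d-separated given {Cc, Dd, Mm, Tt}.

Yes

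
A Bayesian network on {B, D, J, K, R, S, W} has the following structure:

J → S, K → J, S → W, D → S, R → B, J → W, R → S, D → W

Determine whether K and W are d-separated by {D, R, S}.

No — K and W are not d-separated given {D, R, S}.

There are 3 undirected paths between K and W; checking each against the conditioning set {D, R, S}:
  1. K → J → S ← D → W — J:chain[open]; S:collider[open]; D:fork[blocks] ⇒ blocked
  2. K → J → S → W — J:chain[open]; S:chain[blocks] ⇒ blocked
  3. K → J → W — J:chain[open] ⇒ active
At least one path is unblocked, so d-separation fails.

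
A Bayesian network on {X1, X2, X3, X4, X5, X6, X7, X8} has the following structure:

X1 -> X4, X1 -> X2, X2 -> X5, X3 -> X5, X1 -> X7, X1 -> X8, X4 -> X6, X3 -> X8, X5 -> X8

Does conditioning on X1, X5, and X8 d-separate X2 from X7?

Yes

Enumerating the 3 paths from X2 to X7 and testing each for blocking by {X1, X5, X8}:
Path 1: X2 → X5 → X8 ← X1 → X7
  X5 is a chain here and X5 is conditioned on, so the path is blocked at X5.
Path 2: X2 → X5 ← X3 → X8 ← X1 → X7
  X1 is a fork here and X1 is conditioned on, so the path is blocked at X1.
Path 3: X2 ← X1 → X7
  X1 is a fork here and X1 is conditioned on, so the path is blocked at X1.
All paths are blocked; X2 ⊥ X7 | {X1, X5, X8} holds.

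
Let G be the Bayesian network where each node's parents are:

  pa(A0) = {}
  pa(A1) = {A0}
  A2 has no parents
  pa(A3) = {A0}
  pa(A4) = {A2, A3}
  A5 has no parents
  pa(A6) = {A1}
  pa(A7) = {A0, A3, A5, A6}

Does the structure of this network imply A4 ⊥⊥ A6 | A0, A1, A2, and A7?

Enumerating the 4 paths from A4 to A6 and testing each for blocking by {A0, A1, A2, A7}:
Path 1: A4 ← A3 ← A0 → A1 → A6
  A0 is a fork here and A0 is conditioned on, so the path is blocked at A0.
Path 2: A4 ← A3 ← A0 → A7 ← A6
  A0 is a fork here and A0 is conditioned on, so the path is blocked at A0.
Path 3: A4 ← A3 → A7 ← A0 → A1 → A6
  A0 is a fork here and A0 is conditioned on, so the path is blocked at A0.
Path 4: A4 ← A3 → A7 ← A6
  A3 is a fork and A3 is not conditioned on; A7 is a collider and A7 is conditioned on, which opens it — no node blocks this path, so it is active.
At least one path is unblocked, so d-separation fails.

No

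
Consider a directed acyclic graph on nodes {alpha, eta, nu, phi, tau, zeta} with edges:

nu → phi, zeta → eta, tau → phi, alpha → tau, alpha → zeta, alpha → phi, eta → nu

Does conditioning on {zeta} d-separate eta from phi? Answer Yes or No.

There are 3 undirected paths between eta and phi; checking each against the conditioning set {zeta}:
  1. eta ← zeta ← alpha → tau → phi — zeta:chain[blocks]; alpha:fork[open]; tau:chain[open] ⇒ blocked
  2. eta ← zeta ← alpha → phi — zeta:chain[blocks]; alpha:fork[open] ⇒ blocked
  3. eta → nu → phi — nu:chain[open] ⇒ active
Because an active path exists, eta and phi are not d-separated.

No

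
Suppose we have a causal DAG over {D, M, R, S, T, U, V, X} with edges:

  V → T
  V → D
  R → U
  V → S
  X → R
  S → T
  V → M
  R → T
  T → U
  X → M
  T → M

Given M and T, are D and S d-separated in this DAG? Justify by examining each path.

No

We examine all 5 paths between D and S:
Path 1: D ← V → T ← S
  V is a fork and V is not conditioned on; T is a collider and T is conditioned on, which opens it — no node blocks this path, so it is active.
Path 2: D ← V → M ← T ← S
  T is a chain here and T is conditioned on, so the path is blocked at T.
Path 3: D ← V → M ← X → R → T ← S
  V is a fork and V is not conditioned on; M is a collider and M is conditioned on, which opens it; X is a fork and X is not conditioned on; R is a chain and R is not conditioned on; T is a collider and T is conditioned on, which opens it — no node blocks this path, so it is active.
Path 4: D ← V → M ← X → R → U ← T ← S
  U is a collider here and neither U nor any of its descendants is conditioned on, so the collider stays closed — the path is blocked at U.
Path 5: D ← V → S
  V is a fork and V is not conditioned on — no node blocks this path, so it is active.
Because an active path exists, D and S are not d-separated.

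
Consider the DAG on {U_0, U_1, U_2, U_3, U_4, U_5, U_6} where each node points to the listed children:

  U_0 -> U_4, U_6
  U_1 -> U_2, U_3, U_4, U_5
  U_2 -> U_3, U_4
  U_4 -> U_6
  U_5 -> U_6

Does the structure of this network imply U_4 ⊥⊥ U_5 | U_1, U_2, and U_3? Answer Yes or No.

Enumerating the 5 paths from U_4 to U_5 and testing each for blocking by {U_1, U_2, U_3}:
Path 1: U_4 → U_6 ← U_5
  U_6 is a collider here and neither U_6 nor any of its descendants is conditioned on, so the collider stays closed — the path is blocked at U_6.
Path 2: U_4 ← U_2 ← U_1 → U_5
  U_2 is a chain here and U_2 is conditioned on, so the path is blocked at U_2.
Path 3: U_4 ← U_2 → U_3 ← U_1 → U_5
  U_2 is a fork here and U_2 is conditioned on, so the path is blocked at U_2.
Path 4: U_4 ← U_1 → U_5
  U_1 is a fork here and U_1 is conditioned on, so the path is blocked at U_1.
Path 5: U_4 ← U_0 → U_6 ← U_5
  U_6 is a collider here and neither U_6 nor any of its descendants is conditioned on, so the collider stays closed — the path is blocked at U_6.
All paths are blocked; U_4 ⊥ U_5 | {U_1, U_2, U_3} holds.

Yes — U_4 and U_5 are d-separated given {U_1, U_2, U_3}.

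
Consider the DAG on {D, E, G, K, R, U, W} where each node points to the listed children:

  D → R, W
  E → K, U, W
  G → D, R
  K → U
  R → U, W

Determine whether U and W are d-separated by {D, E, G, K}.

No

There are 5 undirected paths between U and W; checking each against the conditioning set {D, E, G, K}:
Path 1: U ← K ← E → W
  K is a chain here and K is conditioned on, so the path is blocked at K.
Path 2: U ← R ← D → W
  D is a fork here and D is conditioned on, so the path is blocked at D.
Path 3: U ← R ← G → D → W
  G is a fork here and G is conditioned on, so the path is blocked at G.
Path 4: U ← R → W
  R is a fork and R is not conditioned on — no node blocks this path, so it is active.
Path 5: U ← E → W
  E is a fork here and E is conditioned on, so the path is blocked at E.
Because an active path exists, U and W are not d-separated.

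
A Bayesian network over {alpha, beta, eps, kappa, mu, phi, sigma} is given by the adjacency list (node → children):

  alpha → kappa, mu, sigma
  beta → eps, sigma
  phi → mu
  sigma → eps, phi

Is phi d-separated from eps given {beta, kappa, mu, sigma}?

Yes — phi and eps are d-separated given {beta, kappa, mu, sigma}.

4 paths connect phi and eps; each must be blocked for d-separation to hold:
Path 1: phi ← sigma → eps
  sigma is a fork here and sigma is conditioned on, so the path is blocked at sigma.
Path 2: phi ← sigma ← beta → eps
  sigma is a chain here and sigma is conditioned on, so the path is blocked at sigma.
Path 3: phi → mu ← alpha → sigma → eps
  sigma is a chain here and sigma is conditioned on, so the path is blocked at sigma.
Path 4: phi → mu ← alpha → sigma ← beta → eps
  beta is a fork here and beta is conditioned on, so the path is blocked at beta.
Every path is blocked, so phi and eps are d-separated given {beta, kappa, mu, sigma}.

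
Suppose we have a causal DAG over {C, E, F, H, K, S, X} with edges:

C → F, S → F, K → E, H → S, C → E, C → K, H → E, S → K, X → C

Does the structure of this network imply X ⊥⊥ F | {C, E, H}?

Enumerating the 5 paths from X to F and testing each for blocking by {C, E, H}:
Path 1: X → C → F
  C is a chain here and C is conditioned on, so the path is blocked at C.
Path 2: X → C → K → E ← H → S → F
  C is a chain here and C is conditioned on, so the path is blocked at C.
Path 3: X → C → K ← S → F
  C is a chain here and C is conditioned on, so the path is blocked at C.
Path 4: X → C → E ← H → S → F
  C is a chain here and C is conditioned on, so the path is blocked at C.
Path 5: X → C → E ← K ← S → F
  C is a chain here and C is conditioned on, so the path is blocked at C.
All paths are blocked; X ⊥ F | {C, E, H} holds.

Yes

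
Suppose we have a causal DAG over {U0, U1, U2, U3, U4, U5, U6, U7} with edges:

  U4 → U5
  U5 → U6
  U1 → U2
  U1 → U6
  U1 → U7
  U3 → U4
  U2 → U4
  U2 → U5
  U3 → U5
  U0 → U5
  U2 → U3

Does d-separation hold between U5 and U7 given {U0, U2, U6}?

We examine all 6 paths between U5 and U7:
Path 1: U5 ← U3 → U4 ← U2 ← U1 → U7
  U2 is a chain here and U2 is conditioned on, so the path is blocked at U2.
Path 2: U5 ← U3 ← U2 ← U1 → U7
  U2 is a chain here and U2 is conditioned on, so the path is blocked at U2.
Path 3: U5 ← U4 ← U3 ← U2 ← U1 → U7
  U2 is a chain here and U2 is conditioned on, so the path is blocked at U2.
Path 4: U5 ← U4 ← U2 ← U1 → U7
  U2 is a chain here and U2 is conditioned on, so the path is blocked at U2.
Path 5: U5 → U6 ← U1 → U7
  U6 is a collider and U6 is conditioned on, which opens it; U1 is a fork and U1 is not conditioned on — no node blocks this path, so it is active.
Path 6: U5 ← U2 ← U1 → U7
  U2 is a chain here and U2 is conditioned on, so the path is blocked at U2.
Since the path U5 → U6 ← U1 → U7 is active, U5 and U7 are not d-separated given {U0, U2, U6}.

No — U5 and U7 are not d-separated given {U0, U2, U6}.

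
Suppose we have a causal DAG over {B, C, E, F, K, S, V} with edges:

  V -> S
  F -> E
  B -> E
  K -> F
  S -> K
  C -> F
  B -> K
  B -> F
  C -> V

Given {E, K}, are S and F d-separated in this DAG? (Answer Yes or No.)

4 paths connect S and F; each must be blocked for d-separation to hold:
Path 1: S ← V ← C → F
  V is a chain and V is not conditioned on; C is a fork and C is not conditioned on — no node blocks this path, so it is active.
Path 2: S → K → F
  K is a chain here and K is conditioned on, so the path is blocked at K.
Path 3: S → K ← B → F
  K is a collider and K is conditioned on, which opens it; B is a fork and B is not conditioned on — no node blocks this path, so it is active.
Path 4: S → K ← B → E ← F
  K is a collider and K is conditioned on, which opens it; B is a fork and B is not conditioned on; E is a collider and E is conditioned on, which opens it — no node blocks this path, so it is active.
At least one path is unblocked, so d-separation fails.

No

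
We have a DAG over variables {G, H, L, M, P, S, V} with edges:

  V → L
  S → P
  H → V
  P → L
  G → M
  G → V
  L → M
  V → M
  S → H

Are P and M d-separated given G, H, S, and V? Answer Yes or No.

No

Enumerating the 6 paths from P to M and testing each for blocking by {G, H, S, V}:
  1. P ← S → H → V → M — S:fork[blocks]; H:chain[blocks]; V:chain[blocks] ⇒ blocked
  2. P ← S → H → V → L → M — S:fork[blocks]; H:chain[blocks]; V:chain[blocks]; L:chain[open] ⇒ blocked
  3. P ← S → H → V ← G → M — S:fork[blocks]; H:chain[blocks]; V:collider[open]; G:fork[blocks] ⇒ blocked
  4. P → L → M — L:chain[open] ⇒ active
  5. P → L ← V → M — L:collider[blocks]; V:fork[blocks] ⇒ blocked
  6. P → L ← V ← G → M — L:collider[blocks]; V:chain[blocks]; G:fork[blocks] ⇒ blocked
Because an active path exists, P and M are not d-separated.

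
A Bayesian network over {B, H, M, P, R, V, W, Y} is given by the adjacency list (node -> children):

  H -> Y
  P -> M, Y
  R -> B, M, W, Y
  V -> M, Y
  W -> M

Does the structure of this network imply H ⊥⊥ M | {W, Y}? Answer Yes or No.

We examine all 4 paths between H and M:
Path 1: H → Y ← P → M
  Y is a collider and Y is conditioned on, which opens it; P is a fork and P is not conditioned on — no node blocks this path, so it is active.
Path 2: H → Y ← V → M
  Y is a collider and Y is conditioned on, which opens it; V is a fork and V is not conditioned on — no node blocks this path, so it is active.
Path 3: H → Y ← R → W → M
  W is a chain here and W is conditioned on, so the path is blocked at W.
Path 4: H → Y ← R → M
  Y is a collider and Y is conditioned on, which opens it; R is a fork and R is not conditioned on — no node blocks this path, so it is active.
Because an active path exists, H and M are not d-separated.

No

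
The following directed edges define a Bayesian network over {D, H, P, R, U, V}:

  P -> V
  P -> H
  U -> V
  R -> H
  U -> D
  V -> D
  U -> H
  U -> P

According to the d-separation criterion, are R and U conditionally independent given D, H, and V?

No

4 paths connect R and U; each must be blocked for d-separation to hold:
Path 1: R → H ← P → V ← U
  H is a collider and H is conditioned on, which opens it; P is a fork and P is not conditioned on; V is a collider and V is conditioned on, which opens it — no node blocks this path, so it is active.
Path 2: R → H ← P → V → D ← U
  V is a chain here and V is conditioned on, so the path is blocked at V.
Path 3: R → H ← P ← U
  H is a collider and H is conditioned on, which opens it; P is a chain and P is not conditioned on — no node blocks this path, so it is active.
Path 4: R → H ← U
  H is a collider and H is conditioned on, which opens it — no node blocks this path, so it is active.
At least one path is unblocked, so d-separation fails.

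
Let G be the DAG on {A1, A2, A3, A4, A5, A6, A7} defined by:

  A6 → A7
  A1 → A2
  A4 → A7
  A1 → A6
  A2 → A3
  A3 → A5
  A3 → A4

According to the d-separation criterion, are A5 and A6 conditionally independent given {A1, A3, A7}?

Yes

We examine all 2 paths between A5 and A6:
Path 1: A5 ← A3 ← A2 ← A1 → A6
  A3 is a chain here and A3 is conditioned on, so the path is blocked at A3.
Path 2: A5 ← A3 → A4 → A7 ← A6
  A3 is a fork here and A3 is conditioned on, so the path is blocked at A3.
Since every path is blocked, d-separation holds.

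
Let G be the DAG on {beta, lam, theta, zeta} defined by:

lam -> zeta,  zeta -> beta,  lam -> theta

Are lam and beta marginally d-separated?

No — lam and beta are not d-separated given ∅.

The only undirected path from lam to beta is:
Path 1: lam → zeta → beta
  zeta is a chain and zeta is not conditioned on — no node blocks this path, so it is active.
At least one path is unblocked, so d-separation fails.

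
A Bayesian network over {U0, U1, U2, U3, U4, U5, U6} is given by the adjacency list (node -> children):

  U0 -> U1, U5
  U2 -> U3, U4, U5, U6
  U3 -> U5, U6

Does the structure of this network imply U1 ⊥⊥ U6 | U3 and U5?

No

Enumerating the 4 paths from U1 to U6 and testing each for blocking by {U3, U5}:
Path 1: U1 ← U0 → U5 ← U2 → U3 → U6
  U3 is a chain here and U3 is conditioned on, so the path is blocked at U3.
Path 2: U1 ← U0 → U5 ← U2 → U6
  U0 is a fork and U0 is not conditioned on; U5 is a collider and U5 is conditioned on, which opens it; U2 is a fork and U2 is not conditioned on — no node blocks this path, so it is active.
Path 3: U1 ← U0 → U5 ← U3 ← U2 → U6
  U3 is a chain here and U3 is conditioned on, so the path is blocked at U3.
Path 4: U1 ← U0 → U5 ← U3 → U6
  U3 is a fork here and U3 is conditioned on, so the path is blocked at U3.
Since the path U1 ← U0 → U5 ← U2 → U6 is active, U1 and U6 are not d-separated given {U3, U5}.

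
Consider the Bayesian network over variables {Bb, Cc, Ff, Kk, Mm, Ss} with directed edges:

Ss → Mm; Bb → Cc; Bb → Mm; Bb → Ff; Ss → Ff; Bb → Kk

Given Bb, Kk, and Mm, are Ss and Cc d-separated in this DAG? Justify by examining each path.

There are 2 undirected paths between Ss and Cc; checking each against the conditioning set {Bb, Kk, Mm}:
  1. Ss → Ff ← Bb → Cc — Ff:collider[blocks]; Bb:fork[blocks] ⇒ blocked
  2. Ss → Mm ← Bb → Cc — Mm:collider[open]; Bb:fork[blocks] ⇒ blocked
Every path is blocked, so Ss and Cc are d-separated given {Bb, Kk, Mm}.

Yes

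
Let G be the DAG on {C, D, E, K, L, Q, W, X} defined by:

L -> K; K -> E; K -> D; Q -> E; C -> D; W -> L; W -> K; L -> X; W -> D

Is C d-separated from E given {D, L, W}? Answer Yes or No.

We examine all 3 paths between C and E:
Path 1: C → D ← K → E
  D is a collider and D is conditioned on, which opens it; K is a fork and K is not conditioned on — no node blocks this path, so it is active.
Path 2: C → D ← W → L → K → E
  W is a fork here and W is conditioned on, so the path is blocked at W.
Path 3: C → D ← W → K → E
  W is a fork here and W is conditioned on, so the path is blocked at W.
Since the path C → D ← K → E is active, C and E are not d-separated given {D, L, W}.

No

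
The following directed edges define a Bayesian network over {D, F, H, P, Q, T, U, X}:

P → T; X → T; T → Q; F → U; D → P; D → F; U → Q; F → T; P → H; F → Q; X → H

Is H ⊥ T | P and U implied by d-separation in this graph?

No

5 paths connect H and T; each must be blocked for d-separation to hold:
Path 1: H ← P ← D → F → T
  P is a chain here and P is conditioned on, so the path is blocked at P.
Path 2: H ← P ← D → F → Q ← T
  P is a chain here and P is conditioned on, so the path is blocked at P.
Path 3: H ← P ← D → F → U → Q ← T
  P is a chain here and P is conditioned on, so the path is blocked at P.
Path 4: H ← P → T
  P is a fork here and P is conditioned on, so the path is blocked at P.
Path 5: H ← X → T
  X is a fork and X is not conditioned on — no node blocks this path, so it is active.
At least one path is unblocked, so d-separation fails.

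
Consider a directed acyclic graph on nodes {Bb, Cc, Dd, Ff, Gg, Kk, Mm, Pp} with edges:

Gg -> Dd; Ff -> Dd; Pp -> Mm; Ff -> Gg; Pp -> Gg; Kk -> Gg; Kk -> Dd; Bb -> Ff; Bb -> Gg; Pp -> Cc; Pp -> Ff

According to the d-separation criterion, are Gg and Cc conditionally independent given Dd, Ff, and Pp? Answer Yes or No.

There are 5 undirected paths between Gg and Cc; checking each against the conditioning set {Dd, Ff, Pp}:
Path 1: Gg ← Ff ← Pp → Cc
  Ff is a chain here and Ff is conditioned on, so the path is blocked at Ff.
Path 2: Gg → Dd ← Ff ← Pp → Cc
  Ff is a chain here and Ff is conditioned on, so the path is blocked at Ff.
Path 3: Gg ← Bb → Ff ← Pp → Cc
  Pp is a fork here and Pp is conditioned on, so the path is blocked at Pp.
Path 4: Gg ← Kk → Dd ← Ff ← Pp → Cc
  Ff is a chain here and Ff is conditioned on, so the path is blocked at Ff.
Path 5: Gg ← Pp → Cc
  Pp is a fork here and Pp is conditioned on, so the path is blocked at Pp.
Since every path is blocked, d-separation holds.

Yes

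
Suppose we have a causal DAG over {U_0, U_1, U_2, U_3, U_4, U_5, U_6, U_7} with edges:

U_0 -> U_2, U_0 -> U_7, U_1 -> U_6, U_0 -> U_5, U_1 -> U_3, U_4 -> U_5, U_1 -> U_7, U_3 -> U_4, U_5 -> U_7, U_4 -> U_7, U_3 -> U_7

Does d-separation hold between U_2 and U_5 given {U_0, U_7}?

Enumerating the 5 paths from U_2 to U_5 and testing each for blocking by {U_0, U_7}:
Path 1: U_2 ← U_0 → U_7 ← U_3 → U_4 → U_5
  U_0 is a fork here and U_0 is conditioned on, so the path is blocked at U_0.
Path 2: U_2 ← U_0 → U_7 ← U_5
  U_0 is a fork here and U_0 is conditioned on, so the path is blocked at U_0.
Path 3: U_2 ← U_0 → U_7 ← U_1 → U_3 → U_4 → U_5
  U_0 is a fork here and U_0 is conditioned on, so the path is blocked at U_0.
Path 4: U_2 ← U_0 → U_7 ← U_4 → U_5
  U_0 is a fork here and U_0 is conditioned on, so the path is blocked at U_0.
Path 5: U_2 ← U_0 → U_5
  U_0 is a fork here and U_0 is conditioned on, so the path is blocked at U_0.
All paths are blocked; U_2 ⊥ U_5 | {U_0, U_7} holds.

Yes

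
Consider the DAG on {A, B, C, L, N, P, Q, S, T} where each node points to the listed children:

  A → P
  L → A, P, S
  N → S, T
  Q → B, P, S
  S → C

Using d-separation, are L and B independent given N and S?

We examine all 3 paths between L and B:
  1. L → S ← Q → B — S:collider[open]; Q:fork[open] ⇒ active
  2. L → P ← Q → B — P:collider[blocks]; Q:fork[open] ⇒ blocked
  3. L → A → P ← Q → B — A:chain[open]; P:collider[blocks]; Q:fork[open] ⇒ blocked
Since the path L → S ← Q → B is active, L and B are not d-separated given {N, S}.

No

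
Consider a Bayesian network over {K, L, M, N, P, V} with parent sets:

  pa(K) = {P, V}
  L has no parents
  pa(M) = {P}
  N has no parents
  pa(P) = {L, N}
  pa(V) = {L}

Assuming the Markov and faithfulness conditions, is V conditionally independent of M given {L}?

Yes

We examine all 2 paths between V and M:
  1. V ← L → P → M — L:fork[blocks]; P:chain[open] ⇒ blocked
  2. V → K ← P → M — K:collider[blocks]; P:fork[open] ⇒ blocked
Every path is blocked, so V and M are d-separated given {L}.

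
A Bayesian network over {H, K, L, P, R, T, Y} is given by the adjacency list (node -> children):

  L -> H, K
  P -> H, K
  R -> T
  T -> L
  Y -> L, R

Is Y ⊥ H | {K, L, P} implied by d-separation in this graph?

Yes — Y and H are d-separated given {K, L, P}.

We examine all 4 paths between Y and H:
Path 1: Y → R → T → L → K ← P → H
  L is a chain here and L is conditioned on, so the path is blocked at L.
Path 2: Y → R → T → L → H
  L is a chain here and L is conditioned on, so the path is blocked at L.
Path 3: Y → L → K ← P → H
  L is a chain here and L is conditioned on, so the path is blocked at L.
Path 4: Y → L → H
  L is a chain here and L is conditioned on, so the path is blocked at L.
Since every path is blocked, d-separation holds.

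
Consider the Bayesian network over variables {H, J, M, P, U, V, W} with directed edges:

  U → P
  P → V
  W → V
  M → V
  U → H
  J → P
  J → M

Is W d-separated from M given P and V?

Enumerating the 2 paths from W to M and testing each for blocking by {P, V}:
Path 1: W → V ← M
  V is a collider and V is conditioned on, which opens it — no node blocks this path, so it is active.
Path 2: W → V ← P ← J → M
  P is a chain here and P is conditioned on, so the path is blocked at P.
Since the path W → V ← M is active, W and M are not d-separated given {P, V}.

No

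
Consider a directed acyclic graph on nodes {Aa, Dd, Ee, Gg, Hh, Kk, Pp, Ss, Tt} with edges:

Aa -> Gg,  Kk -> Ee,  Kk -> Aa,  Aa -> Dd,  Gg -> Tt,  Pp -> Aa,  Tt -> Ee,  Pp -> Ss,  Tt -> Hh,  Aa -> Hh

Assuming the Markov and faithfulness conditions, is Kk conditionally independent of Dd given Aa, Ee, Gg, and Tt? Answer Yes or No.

Yes — Kk and Dd are d-separated given {Aa, Ee, Gg, Tt}.

There are 3 undirected paths between Kk and Dd; checking each against the conditioning set {Aa, Ee, Gg, Tt}:
Path 1: Kk → Ee ← Tt → Hh ← Aa → Dd
  Tt is a fork here and Tt is conditioned on, so the path is blocked at Tt.
Path 2: Kk → Ee ← Tt ← Gg ← Aa → Dd
  Tt is a chain here and Tt is conditioned on, so the path is blocked at Tt.
Path 3: Kk → Aa → Dd
  Aa is a chain here and Aa is conditioned on, so the path is blocked at Aa.
All paths are blocked; Kk ⊥ Dd | {Aa, Ee, Gg, Tt} holds.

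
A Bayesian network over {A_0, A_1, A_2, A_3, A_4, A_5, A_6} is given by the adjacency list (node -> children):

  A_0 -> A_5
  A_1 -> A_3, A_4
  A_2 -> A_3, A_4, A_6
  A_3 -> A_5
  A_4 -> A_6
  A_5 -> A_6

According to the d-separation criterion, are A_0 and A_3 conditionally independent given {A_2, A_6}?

There are 5 undirected paths between A_0 and A_3; checking each against the conditioning set {A_2, A_6}:
Path 1: A_0 → A_5 ← A_3
  A_5 is a collider and its descendant A_6 is conditioned on, which opens it — no node blocks this path, so it is active.
Path 2: A_0 → A_5 → A_6 ← A_2 → A_3
  A_2 is a fork here and A_2 is conditioned on, so the path is blocked at A_2.
Path 3: A_0 → A_5 → A_6 ← A_2 → A_4 ← A_1 → A_3
  A_2 is a fork here and A_2 is conditioned on, so the path is blocked at A_2.
Path 4: A_0 → A_5 → A_6 ← A_4 ← A_1 → A_3
  A_5 is a chain and A_5 is not conditioned on; A_6 is a collider and A_6 is conditioned on, which opens it; A_4 is a chain and A_4 is not conditioned on; A_1 is a fork and A_1 is not conditioned on — no node blocks this path, so it is active.
Path 5: A_0 → A_5 → A_6 ← A_4 ← A_2 → A_3
  A_2 is a fork here and A_2 is conditioned on, so the path is blocked at A_2.
Because an active path exists, A_0 and A_3 are not d-separated.

No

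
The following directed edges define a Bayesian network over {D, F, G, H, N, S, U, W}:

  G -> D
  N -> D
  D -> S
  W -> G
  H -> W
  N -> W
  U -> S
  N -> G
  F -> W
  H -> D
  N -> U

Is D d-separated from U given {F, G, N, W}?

There are 6 undirected paths between D and U; checking each against the conditioning set {F, G, N, W}:
Path 1: D → S ← U
  S is a collider here and neither S nor any of its descendants is conditioned on, so the collider stays closed — the path is blocked at S.
Path 2: D ← H → W → G ← N → U
  W is a chain here and W is conditioned on, so the path is blocked at W.
Path 3: D ← H → W ← N → U
  N is a fork here and N is conditioned on, so the path is blocked at N.
Path 4: D ← G ← N → U
  G is a chain here and G is conditioned on, so the path is blocked at G.
Path 5: D ← G ← W ← N → U
  G is a chain here and G is conditioned on, so the path is blocked at G.
Path 6: D ← N → U
  N is a fork here and N is conditioned on, so the path is blocked at N.
Every path is blocked, so D and U are d-separated given {F, G, N, W}.

Yes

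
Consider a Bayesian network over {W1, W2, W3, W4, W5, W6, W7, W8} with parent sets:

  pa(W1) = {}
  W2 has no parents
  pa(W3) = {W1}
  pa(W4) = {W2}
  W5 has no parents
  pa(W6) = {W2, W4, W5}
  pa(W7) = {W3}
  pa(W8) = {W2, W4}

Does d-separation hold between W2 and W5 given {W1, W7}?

We examine all 3 paths between W2 and W5:
Path 1: W2 → W8 ← W4 → W6 ← W5
  W8 is a collider here and neither W8 nor any of its descendants is conditioned on, so the collider stays closed — the path is blocked at W8.
Path 2: W2 → W6 ← W5
  W6 is a collider here and neither W6 nor any of its descendants is conditioned on, so the collider stays closed — the path is blocked at W6.
Path 3: W2 → W4 → W6 ← W5
  W6 is a collider here and neither W6 nor any of its descendants is conditioned on, so the collider stays closed — the path is blocked at W6.
All paths are blocked; W2 ⊥ W5 | {W1, W7} holds.

Yes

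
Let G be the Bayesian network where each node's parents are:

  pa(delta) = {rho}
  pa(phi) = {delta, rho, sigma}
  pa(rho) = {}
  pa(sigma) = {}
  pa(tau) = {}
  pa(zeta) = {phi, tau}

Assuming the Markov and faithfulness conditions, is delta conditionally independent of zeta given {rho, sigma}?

Enumerating the 2 paths from delta to zeta and testing each for blocking by {rho, sigma}:
  1. delta ← rho → phi → zeta — rho:fork[blocks]; phi:chain[open] ⇒ blocked
  2. delta → phi → zeta — phi:chain[open] ⇒ active
Since the path delta → phi → zeta is active, delta and zeta are not d-separated given {rho, sigma}.

No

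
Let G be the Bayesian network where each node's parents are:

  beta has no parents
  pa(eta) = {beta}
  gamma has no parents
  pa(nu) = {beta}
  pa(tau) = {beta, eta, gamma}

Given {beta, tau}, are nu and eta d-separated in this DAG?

2 paths connect nu and eta; each must be blocked for d-separation to hold:
Path 1: nu ← beta → tau ← eta
  beta is a fork here and beta is conditioned on, so the path is blocked at beta.
Path 2: nu ← beta → eta
  beta is a fork here and beta is conditioned on, so the path is blocked at beta.
Every path is blocked, so nu and eta are d-separated given {beta, tau}.

Yes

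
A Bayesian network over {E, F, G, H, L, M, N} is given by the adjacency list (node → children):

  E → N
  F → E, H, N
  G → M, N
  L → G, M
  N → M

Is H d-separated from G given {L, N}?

6 paths connect H and G; each must be blocked for d-separation to hold:
Path 1: H ← F → N ← G
  F is a fork and F is not conditioned on; N is a collider and N is conditioned on, which opens it — no node blocks this path, so it is active.
Path 2: H ← F → N → M ← G
  N is a chain here and N is conditioned on, so the path is blocked at N.
Path 3: H ← F → N → M ← L → G
  N is a chain here and N is conditioned on, so the path is blocked at N.
Path 4: H ← F → E → N ← G
  F is a fork and F is not conditioned on; E is a chain and E is not conditioned on; N is a collider and N is conditioned on, which opens it — no node blocks this path, so it is active.
Path 5: H ← F → E → N → M ← G
  N is a chain here and N is conditioned on, so the path is blocked at N.
Path 6: H ← F → E → N → M ← L → G
  N is a chain here and N is conditioned on, so the path is blocked at N.
At least one path is unblocked, so d-separation fails.

No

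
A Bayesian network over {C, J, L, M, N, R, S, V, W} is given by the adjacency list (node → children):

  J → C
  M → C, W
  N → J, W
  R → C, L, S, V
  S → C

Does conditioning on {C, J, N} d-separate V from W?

No

We examine all 4 paths between V and W:
Path 1: V ← R → C ← M → W
  R is a fork and R is not conditioned on; C is a collider and C is conditioned on, which opens it; M is a fork and M is not conditioned on — no node blocks this path, so it is active.
Path 2: V ← R → C ← J ← N → W
  J is a chain here and J is conditioned on, so the path is blocked at J.
Path 3: V ← R → S → C ← M → W
  R is a fork and R is not conditioned on; S is a chain and S is not conditioned on; C is a collider and C is conditioned on, which opens it; M is a fork and M is not conditioned on — no node blocks this path, so it is active.
Path 4: V ← R → S → C ← J ← N → W
  J is a chain here and J is conditioned on, so the path is blocked at J.
Since the path V ← R → C ← M → W is active, V and W are not d-separated given {C, J, N}.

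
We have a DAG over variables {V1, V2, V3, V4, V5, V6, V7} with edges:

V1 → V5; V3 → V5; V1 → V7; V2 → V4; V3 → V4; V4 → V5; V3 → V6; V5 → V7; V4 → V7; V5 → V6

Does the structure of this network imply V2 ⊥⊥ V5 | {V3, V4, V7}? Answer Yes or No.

5 paths connect V2 and V5; each must be blocked for d-separation to hold:
  1. V2 → V4 → V5 — V4:chain[blocks] ⇒ blocked
  2. V2 → V4 ← V3 → V5 — V4:collider[open]; V3:fork[blocks] ⇒ blocked
  3. V2 → V4 ← V3 → V6 ← V5 — V4:collider[open]; V3:fork[blocks]; V6:collider[blocks] ⇒ blocked
  4. V2 → V4 → V7 ← V5 — V4:chain[blocks]; V7:collider[open] ⇒ blocked
  5. V2 → V4 → V7 ← V1 → V5 — V4:chain[blocks]; V7:collider[open]; V1:fork[open] ⇒ blocked
Every path is blocked, so V2 and V5 are d-separated given {V3, V4, V7}.

Yes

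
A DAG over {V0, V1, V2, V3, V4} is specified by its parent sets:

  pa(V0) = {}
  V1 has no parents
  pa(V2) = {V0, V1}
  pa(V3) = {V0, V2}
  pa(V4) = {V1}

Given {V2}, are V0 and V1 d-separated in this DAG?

No

There are 2 undirected paths between V0 and V1; checking each against the conditioning set {V2}:
Path 1: V0 → V3 ← V2 ← V1
  V3 is a collider here and neither V3 nor any of its descendants is conditioned on, so the collider stays closed — the path is blocked at V3.
Path 2: V0 → V2 ← V1
  V2 is a collider and V2 is conditioned on, which opens it — no node blocks this path, so it is active.
Because an active path exists, V0 and V1 are not d-separated.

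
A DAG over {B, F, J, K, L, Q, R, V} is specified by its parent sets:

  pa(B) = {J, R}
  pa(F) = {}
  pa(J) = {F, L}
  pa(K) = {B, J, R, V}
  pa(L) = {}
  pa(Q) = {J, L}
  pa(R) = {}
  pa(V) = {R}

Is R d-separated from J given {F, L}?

Enumerating the 6 paths from R to J and testing each for blocking by {F, L}:
  1. R → K ← J — K:collider[blocks] ⇒ blocked
  2. R → K ← B ← J — K:collider[blocks]; B:chain[open] ⇒ blocked
  3. R → B → K ← J — B:chain[open]; K:collider[blocks] ⇒ blocked
  4. R → B ← J — B:collider[blocks] ⇒ blocked
  5. R → V → K ← J — V:chain[open]; K:collider[blocks] ⇒ blocked
  6. R → V → K ← B ← J — V:chain[open]; K:collider[blocks]; B:chain[open] ⇒ blocked
Every path is blocked, so R and J are d-separated given {F, L}.

Yes — R and J are d-separated given {F, L}.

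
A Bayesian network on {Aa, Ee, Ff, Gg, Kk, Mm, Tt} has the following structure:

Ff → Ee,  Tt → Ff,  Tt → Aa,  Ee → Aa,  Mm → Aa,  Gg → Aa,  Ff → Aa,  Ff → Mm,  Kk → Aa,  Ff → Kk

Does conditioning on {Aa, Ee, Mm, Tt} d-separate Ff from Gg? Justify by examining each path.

5 paths connect Ff and Gg; each must be blocked for d-separation to hold:
Path 1: Ff ← Tt → Aa ← Gg
  Tt is a fork here and Tt is conditioned on, so the path is blocked at Tt.
Path 2: Ff → Ee → Aa ← Gg
  Ee is a chain here and Ee is conditioned on, so the path is blocked at Ee.
Path 3: Ff → Kk → Aa ← Gg
  Kk is a chain and Kk is not conditioned on; Aa is a collider and Aa is conditioned on, which opens it — no node blocks this path, so it is active.
Path 4: Ff → Aa ← Gg
  Aa is a collider and Aa is conditioned on, which opens it — no node blocks this path, so it is active.
Path 5: Ff → Mm → Aa ← Gg
  Mm is a chain here and Mm is conditioned on, so the path is blocked at Mm.
Since the path Ff → Kk → Aa ← Gg is active, Ff and Gg are not d-separated given {Aa, Ee, Mm, Tt}.

No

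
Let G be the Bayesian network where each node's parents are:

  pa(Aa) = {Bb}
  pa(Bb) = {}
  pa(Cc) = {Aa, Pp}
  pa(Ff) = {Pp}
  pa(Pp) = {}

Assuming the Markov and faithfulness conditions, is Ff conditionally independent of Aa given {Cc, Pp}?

Yes — Ff and Aa are d-separated given {Cc, Pp}.

The only undirected path from Ff to Aa is:
  1. Ff ← Pp → Cc ← Aa — Pp:fork[blocks]; Cc:collider[open] ⇒ blocked
All paths are blocked; Ff ⊥ Aa | {Cc, Pp} holds.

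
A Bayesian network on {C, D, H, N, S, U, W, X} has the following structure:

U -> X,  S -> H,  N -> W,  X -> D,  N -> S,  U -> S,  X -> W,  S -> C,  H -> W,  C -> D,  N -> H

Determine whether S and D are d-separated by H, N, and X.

There are 6 undirected paths between S and D; checking each against the conditioning set {H, N, X}:
Path 1: S ← N → H → W ← X → D
  N is a fork here and N is conditioned on, so the path is blocked at N.
Path 2: S ← N → W ← X → D
  N is a fork here and N is conditioned on, so the path is blocked at N.
Path 3: S ← U → X → D
  X is a chain here and X is conditioned on, so the path is blocked at X.
Path 4: S → H ← N → W ← X → D
  N is a fork here and N is conditioned on, so the path is blocked at N.
Path 5: S → H → W ← X → D
  H is a chain here and H is conditioned on, so the path is blocked at H.
Path 6: S → C → D
  C is a chain and C is not conditioned on — no node blocks this path, so it is active.
Because an active path exists, S and D are not d-separated.

No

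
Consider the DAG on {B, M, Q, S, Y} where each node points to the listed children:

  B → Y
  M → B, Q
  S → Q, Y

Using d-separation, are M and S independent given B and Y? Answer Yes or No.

2 paths connect M and S; each must be blocked for d-separation to hold:
  1. M → Q ← S — Q:collider[blocks] ⇒ blocked
  2. M → B → Y ← S — B:chain[blocks]; Y:collider[open] ⇒ blocked
Every path is blocked, so M and S are d-separated given {B, Y}.

Yes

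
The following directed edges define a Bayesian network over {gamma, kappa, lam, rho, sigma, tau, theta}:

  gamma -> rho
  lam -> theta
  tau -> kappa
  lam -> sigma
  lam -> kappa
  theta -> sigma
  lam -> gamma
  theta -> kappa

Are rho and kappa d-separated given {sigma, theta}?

3 paths connect rho and kappa; each must be blocked for d-separation to hold:
Path 1: rho ← gamma ← lam → theta → kappa
  theta is a chain here and theta is conditioned on, so the path is blocked at theta.
Path 2: rho ← gamma ← lam → sigma ← theta → kappa
  theta is a fork here and theta is conditioned on, so the path is blocked at theta.
Path 3: rho ← gamma ← lam → kappa
  gamma is a chain and gamma is not conditioned on; lam is a fork and lam is not conditioned on — no node blocks this path, so it is active.
Since the path rho ← gamma ← lam → kappa is active, rho and kappa are not d-separated given {sigma, theta}.

No — rho and kappa are not d-separated given {sigma, theta}.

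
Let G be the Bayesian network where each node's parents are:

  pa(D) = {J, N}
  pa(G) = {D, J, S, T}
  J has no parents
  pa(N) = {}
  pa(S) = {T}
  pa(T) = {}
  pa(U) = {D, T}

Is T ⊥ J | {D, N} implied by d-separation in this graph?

Yes

There are 6 undirected paths between T and J; checking each against the conditioning set {D, N}:
Path 1: T → G ← D ← J
  G is a collider here and neither G nor any of its descendants is conditioned on, so the collider stays closed — the path is blocked at G.
Path 2: T → G ← J
  G is a collider here and neither G nor any of its descendants is conditioned on, so the collider stays closed — the path is blocked at G.
Path 3: T → U ← D → G ← J
  U is a collider here and neither U nor any of its descendants is conditioned on, so the collider stays closed — the path is blocked at U.
Path 4: T → U ← D ← J
  U is a collider here and neither U nor any of its descendants is conditioned on, so the collider stays closed — the path is blocked at U.
Path 5: T → S → G ← D ← J
  G is a collider here and neither G nor any of its descendants is conditioned on, so the collider stays closed — the path is blocked at G.
Path 6: T → S → G ← J
  G is a collider here and neither G nor any of its descendants is conditioned on, so the collider stays closed — the path is blocked at G.
Since every path is blocked, d-separation holds.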